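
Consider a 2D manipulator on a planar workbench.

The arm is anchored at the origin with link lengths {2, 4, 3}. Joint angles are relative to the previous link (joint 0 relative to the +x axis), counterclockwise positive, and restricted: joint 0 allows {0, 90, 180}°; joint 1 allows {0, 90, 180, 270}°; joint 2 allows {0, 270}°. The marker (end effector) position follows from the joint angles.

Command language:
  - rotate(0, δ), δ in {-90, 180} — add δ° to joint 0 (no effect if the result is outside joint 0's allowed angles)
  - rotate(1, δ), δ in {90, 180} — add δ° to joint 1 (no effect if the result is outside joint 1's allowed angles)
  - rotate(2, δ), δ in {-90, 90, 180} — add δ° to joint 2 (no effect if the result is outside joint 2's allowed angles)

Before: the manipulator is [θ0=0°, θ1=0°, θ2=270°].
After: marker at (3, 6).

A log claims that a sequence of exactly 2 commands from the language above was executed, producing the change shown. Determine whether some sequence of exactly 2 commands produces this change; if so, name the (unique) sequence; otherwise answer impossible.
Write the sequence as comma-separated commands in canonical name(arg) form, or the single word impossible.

rotate(0, 180), rotate(0, -90)

key: order matters: swapping rotate(0, 180) and rotate(0, -90) lands elsewhere
begin: [θ0=0°, θ1=0°, θ2=270°]
t=1 rotate(0, 180) ⇒ [θ0=180°, θ1=0°, θ2=270°]
t=2 rotate(0, -90) ⇒ [θ0=90°, θ1=0°, θ2=270°]
all 49 alternatives checked — unique.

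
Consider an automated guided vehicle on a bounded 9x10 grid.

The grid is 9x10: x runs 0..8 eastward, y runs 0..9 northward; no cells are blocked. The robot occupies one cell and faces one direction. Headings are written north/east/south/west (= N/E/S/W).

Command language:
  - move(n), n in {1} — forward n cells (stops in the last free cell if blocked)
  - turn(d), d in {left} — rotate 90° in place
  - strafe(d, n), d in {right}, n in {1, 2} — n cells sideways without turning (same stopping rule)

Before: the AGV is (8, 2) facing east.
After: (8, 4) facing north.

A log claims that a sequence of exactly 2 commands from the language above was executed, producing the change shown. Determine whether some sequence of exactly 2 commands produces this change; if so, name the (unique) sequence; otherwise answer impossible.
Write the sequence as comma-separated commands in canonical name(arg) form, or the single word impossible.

impossible

all 16 sequences checked — none match.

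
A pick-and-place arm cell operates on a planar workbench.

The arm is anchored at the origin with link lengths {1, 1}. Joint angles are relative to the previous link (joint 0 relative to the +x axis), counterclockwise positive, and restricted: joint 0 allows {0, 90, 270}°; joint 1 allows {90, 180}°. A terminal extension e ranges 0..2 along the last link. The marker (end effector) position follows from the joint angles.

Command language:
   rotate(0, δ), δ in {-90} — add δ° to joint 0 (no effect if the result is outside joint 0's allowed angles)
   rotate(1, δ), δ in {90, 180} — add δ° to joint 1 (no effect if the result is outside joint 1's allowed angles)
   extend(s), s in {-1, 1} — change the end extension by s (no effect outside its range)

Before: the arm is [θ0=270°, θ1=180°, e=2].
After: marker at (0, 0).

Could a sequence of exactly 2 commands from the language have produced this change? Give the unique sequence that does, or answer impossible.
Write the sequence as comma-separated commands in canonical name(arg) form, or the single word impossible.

extend(-1), extend(-1)

initial: [θ0=270°, θ1=180°, e=2]
1. extend(-1) → [θ0=270°, θ1=180°, e=1]
2. extend(-1) → [θ0=270°, θ1=180°, e=0]
no other 2-command option fits: unique.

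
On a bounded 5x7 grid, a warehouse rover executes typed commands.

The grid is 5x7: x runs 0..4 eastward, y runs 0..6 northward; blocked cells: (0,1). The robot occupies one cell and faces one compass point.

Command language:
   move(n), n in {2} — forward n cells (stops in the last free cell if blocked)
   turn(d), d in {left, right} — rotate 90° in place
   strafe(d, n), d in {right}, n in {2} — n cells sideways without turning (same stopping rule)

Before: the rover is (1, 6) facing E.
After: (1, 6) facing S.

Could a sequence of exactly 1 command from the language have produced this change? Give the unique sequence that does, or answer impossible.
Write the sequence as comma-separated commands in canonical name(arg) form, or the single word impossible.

turn(right)

key: parked at (1,6) the whole time — nothing moves the robot
start: (1, 6) facing E
t=1 turn(right) ⇒ (1, 6) facing S
all 4 alternatives checked — unique.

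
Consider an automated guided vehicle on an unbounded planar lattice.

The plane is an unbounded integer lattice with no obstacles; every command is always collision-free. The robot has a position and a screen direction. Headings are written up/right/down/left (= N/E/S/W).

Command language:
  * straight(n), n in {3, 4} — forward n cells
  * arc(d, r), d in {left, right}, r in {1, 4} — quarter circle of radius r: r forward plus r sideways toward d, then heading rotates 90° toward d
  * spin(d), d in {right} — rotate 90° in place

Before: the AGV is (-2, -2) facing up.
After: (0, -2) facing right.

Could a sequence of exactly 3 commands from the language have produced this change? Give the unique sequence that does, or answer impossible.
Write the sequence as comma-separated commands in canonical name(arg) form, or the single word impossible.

arc(right, 1), spin(right), arc(left, 1)

key: running arc(left, 1) before arc(right, 1) would end elsewhere — order is forced
initial: (-2, -2) facing up
step 1 (arc(right, 1)): (-1, -1) facing right
step 2 (spin(right)): (-1, -1) facing down
step 3 (arc(left, 1)): (0, -2) facing right
no rival 3-sequence matches.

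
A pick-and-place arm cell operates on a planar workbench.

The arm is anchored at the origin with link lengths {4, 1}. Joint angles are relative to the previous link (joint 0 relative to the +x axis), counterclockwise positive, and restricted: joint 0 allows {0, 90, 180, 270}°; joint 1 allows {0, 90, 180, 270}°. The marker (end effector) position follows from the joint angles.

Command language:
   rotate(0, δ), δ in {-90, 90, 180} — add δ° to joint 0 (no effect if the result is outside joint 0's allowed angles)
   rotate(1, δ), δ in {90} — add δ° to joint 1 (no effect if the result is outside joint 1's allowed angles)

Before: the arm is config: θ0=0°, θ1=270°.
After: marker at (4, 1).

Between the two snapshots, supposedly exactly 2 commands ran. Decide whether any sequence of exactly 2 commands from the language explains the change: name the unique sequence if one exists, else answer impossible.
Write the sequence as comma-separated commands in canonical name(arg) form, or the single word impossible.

from: config: θ0=0°, θ1=270°
[1] after rotate(1, 90): config: θ0=0°, θ1=0°
[2] after rotate(1, 90): config: θ0=0°, θ1=90°
no other 2-command option fits: unique.

rotate(1, 90), rotate(1, 90)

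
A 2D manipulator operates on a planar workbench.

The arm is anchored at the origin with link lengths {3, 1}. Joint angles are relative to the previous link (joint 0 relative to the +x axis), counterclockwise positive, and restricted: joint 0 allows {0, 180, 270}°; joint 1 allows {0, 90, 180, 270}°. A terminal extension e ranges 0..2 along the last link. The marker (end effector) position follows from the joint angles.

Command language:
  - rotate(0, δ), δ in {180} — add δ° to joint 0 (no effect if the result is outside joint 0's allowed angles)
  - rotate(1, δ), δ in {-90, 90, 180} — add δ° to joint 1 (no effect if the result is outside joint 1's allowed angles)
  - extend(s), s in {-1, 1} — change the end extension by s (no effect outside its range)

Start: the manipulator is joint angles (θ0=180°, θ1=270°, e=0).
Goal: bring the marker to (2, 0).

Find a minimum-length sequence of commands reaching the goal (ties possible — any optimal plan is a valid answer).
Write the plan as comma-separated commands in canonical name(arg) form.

begin: joint angles (θ0=180°, θ1=270°, e=0)
t=1 rotate(1, -90) ⇒ joint angles (θ0=180°, θ1=180°, e=0)
t=2 rotate(0, 180) ⇒ joint angles (θ0=0°, θ1=180°, e=0)
no 1-step plan works, so 2 is optimal.

rotate(1, -90), rotate(0, 180)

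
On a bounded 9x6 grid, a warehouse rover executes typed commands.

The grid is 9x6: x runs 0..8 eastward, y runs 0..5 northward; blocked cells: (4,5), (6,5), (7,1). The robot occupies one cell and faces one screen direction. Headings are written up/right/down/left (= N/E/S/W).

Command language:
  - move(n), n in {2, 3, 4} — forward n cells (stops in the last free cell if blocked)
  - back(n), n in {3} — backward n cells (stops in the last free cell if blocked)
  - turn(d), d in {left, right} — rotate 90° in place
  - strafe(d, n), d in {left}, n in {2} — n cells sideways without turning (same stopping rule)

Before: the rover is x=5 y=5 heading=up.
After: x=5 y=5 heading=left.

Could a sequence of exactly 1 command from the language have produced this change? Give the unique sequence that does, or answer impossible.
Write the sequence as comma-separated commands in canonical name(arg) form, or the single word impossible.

key: parked at (5,5) the whole time — nothing moves the robot
initial: x=5 y=5 heading=up
step 1 (turn(left)): x=5 y=5 heading=left
all 7 alternatives checked — unique.

turn(left)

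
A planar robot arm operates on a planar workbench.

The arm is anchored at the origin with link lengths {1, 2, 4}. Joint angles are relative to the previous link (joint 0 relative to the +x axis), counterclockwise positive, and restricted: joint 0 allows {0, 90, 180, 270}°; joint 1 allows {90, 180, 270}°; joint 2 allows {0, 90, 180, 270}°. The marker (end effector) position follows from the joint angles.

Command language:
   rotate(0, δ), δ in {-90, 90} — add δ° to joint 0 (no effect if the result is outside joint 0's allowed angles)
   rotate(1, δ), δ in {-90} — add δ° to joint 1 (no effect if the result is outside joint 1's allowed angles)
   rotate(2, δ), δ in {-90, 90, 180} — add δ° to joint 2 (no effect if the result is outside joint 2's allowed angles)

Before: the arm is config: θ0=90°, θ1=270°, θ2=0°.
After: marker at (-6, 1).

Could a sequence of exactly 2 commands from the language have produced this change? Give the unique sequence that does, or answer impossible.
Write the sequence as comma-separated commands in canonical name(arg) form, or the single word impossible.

rotate(1, -90), rotate(1, -90)

t0: config: θ0=90°, θ1=270°, θ2=0°
[1] after rotate(1, -90): config: θ0=90°, θ1=180°, θ2=0°
[2] after rotate(1, -90): config: θ0=90°, θ1=90°, θ2=0°
no rival 2-sequence matches.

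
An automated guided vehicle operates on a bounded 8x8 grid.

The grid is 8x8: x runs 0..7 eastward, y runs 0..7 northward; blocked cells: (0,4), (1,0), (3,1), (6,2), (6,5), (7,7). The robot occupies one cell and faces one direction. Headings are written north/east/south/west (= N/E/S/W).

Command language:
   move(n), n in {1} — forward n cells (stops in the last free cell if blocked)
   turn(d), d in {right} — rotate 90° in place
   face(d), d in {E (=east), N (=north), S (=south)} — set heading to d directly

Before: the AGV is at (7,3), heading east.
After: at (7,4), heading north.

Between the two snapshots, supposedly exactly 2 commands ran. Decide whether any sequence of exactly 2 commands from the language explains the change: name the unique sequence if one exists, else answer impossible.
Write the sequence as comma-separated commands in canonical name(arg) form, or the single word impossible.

face(N), move(1)

key: running move(1) before face(N) would end elsewhere — order is forced
begin: at (7,3), heading east
1. face(N) → at (7,3), heading north
2. move(1) → at (7,4), heading north
no other 2-command option fits: unique.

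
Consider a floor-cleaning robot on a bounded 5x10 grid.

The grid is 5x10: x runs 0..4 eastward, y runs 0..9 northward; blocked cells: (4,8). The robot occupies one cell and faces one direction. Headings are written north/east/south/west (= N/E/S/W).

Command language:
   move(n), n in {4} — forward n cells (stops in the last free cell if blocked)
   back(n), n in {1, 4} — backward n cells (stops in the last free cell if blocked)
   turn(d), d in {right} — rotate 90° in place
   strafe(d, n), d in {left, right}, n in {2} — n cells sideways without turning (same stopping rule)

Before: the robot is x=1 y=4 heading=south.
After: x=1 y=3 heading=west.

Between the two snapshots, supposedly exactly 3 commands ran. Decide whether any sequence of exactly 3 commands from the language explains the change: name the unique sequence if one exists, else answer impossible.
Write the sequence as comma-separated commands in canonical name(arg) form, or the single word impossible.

key: order matters: swapping back(1) and strafe(left, 2) lands elsewhere
t0: x=1 y=4 heading=south
step 1 (back(1)): x=1 y=5 heading=south
step 2 (turn(right)): x=1 y=5 heading=west
step 3 (strafe(left, 2)): x=1 y=3 heading=west
uniquely the one of 216 3-step routes that fits.

back(1), turn(right), strafe(left, 2)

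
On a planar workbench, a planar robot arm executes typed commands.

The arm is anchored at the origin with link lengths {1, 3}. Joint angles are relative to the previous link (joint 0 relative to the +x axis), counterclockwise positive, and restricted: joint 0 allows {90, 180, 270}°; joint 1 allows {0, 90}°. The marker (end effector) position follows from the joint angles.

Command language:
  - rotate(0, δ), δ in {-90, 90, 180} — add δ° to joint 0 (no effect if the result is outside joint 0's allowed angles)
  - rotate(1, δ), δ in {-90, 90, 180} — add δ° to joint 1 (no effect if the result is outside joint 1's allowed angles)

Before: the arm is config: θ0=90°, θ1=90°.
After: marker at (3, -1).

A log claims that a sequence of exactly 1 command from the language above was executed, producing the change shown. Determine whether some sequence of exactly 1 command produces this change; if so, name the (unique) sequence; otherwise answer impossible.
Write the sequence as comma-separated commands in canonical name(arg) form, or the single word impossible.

initial: config: θ0=90°, θ1=90°
1. rotate(0, 180) → config: θ0=270°, θ1=90°
no other 1-command option fits: unique.

rotate(0, 180)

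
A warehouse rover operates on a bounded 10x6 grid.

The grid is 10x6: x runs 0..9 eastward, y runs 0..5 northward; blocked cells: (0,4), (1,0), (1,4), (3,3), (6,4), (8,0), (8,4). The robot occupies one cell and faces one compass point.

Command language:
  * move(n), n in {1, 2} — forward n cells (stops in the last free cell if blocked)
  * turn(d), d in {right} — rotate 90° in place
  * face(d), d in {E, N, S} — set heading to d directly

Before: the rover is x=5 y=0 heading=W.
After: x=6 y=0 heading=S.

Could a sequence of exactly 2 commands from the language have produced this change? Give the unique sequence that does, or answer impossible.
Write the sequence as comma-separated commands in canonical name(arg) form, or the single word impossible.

every 2-command combo misses the target.

impossible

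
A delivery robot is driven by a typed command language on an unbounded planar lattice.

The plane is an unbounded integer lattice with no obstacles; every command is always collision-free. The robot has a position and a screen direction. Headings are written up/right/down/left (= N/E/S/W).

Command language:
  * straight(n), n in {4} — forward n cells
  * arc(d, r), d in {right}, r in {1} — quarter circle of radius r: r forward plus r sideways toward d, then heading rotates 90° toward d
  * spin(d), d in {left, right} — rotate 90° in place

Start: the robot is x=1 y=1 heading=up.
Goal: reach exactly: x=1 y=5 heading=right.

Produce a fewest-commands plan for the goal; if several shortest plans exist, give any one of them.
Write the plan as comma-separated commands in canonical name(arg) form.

begin: x=1 y=1 heading=up
step 1 (straight(4)): x=1 y=5 heading=up
step 2 (spin(right)): x=1 y=5 heading=right
minimal: 2 command(s), checked below 2.

straight(4), spin(right)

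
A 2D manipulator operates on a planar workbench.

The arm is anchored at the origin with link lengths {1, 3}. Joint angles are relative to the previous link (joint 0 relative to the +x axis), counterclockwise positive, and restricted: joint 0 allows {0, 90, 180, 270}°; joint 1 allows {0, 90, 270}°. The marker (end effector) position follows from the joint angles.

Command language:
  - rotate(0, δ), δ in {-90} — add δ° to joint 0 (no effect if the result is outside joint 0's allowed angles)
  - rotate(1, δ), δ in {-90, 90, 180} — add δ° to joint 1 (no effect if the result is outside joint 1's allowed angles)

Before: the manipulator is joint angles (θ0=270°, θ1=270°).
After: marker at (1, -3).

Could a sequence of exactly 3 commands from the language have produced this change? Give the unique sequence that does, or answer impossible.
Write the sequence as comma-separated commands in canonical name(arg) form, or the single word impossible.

from: joint angles (θ0=270°, θ1=270°)
1. rotate(0, -90) → joint angles (θ0=180°, θ1=270°)
2. rotate(0, -90) → joint angles (θ0=90°, θ1=270°)
3. rotate(0, -90) → joint angles (θ0=0°, θ1=270°)
no rival 3-sequence matches.

rotate(0, -90), rotate(0, -90), rotate(0, -90)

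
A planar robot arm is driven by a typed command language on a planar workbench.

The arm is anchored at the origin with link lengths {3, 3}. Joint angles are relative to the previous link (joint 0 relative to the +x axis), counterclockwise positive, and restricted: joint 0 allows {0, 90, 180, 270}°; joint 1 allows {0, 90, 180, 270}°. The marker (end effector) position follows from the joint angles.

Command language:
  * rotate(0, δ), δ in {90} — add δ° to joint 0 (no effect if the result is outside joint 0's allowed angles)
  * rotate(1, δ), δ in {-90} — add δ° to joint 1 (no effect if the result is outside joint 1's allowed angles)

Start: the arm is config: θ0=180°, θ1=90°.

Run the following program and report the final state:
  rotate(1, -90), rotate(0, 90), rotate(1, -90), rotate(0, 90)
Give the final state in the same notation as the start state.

config: θ0=0°, θ1=270°

t0: config: θ0=180°, θ1=90°
[1] after rotate(1, -90): config: θ0=180°, θ1=0°
[2] after rotate(0, 90): config: θ0=270°, θ1=0°
[3] after rotate(1, -90): config: θ0=270°, θ1=270°
[4] after rotate(0, 90): config: θ0=0°, θ1=270°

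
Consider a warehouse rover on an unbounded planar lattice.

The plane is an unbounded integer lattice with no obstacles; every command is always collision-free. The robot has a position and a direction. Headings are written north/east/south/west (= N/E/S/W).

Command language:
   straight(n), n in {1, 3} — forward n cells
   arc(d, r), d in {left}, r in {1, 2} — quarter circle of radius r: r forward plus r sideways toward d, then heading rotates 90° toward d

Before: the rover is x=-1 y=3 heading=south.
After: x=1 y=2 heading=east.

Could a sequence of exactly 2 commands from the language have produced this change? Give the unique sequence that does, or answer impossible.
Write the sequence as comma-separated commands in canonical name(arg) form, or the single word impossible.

key: running straight(1) before arc(left, 1) would end elsewhere — order is forced
begin: x=-1 y=3 heading=south
[1] after arc(left, 1): x=0 y=2 heading=east
[2] after straight(1): x=1 y=2 heading=east
uniquely the one of 16 2-step routes that fits.

arc(left, 1), straight(1)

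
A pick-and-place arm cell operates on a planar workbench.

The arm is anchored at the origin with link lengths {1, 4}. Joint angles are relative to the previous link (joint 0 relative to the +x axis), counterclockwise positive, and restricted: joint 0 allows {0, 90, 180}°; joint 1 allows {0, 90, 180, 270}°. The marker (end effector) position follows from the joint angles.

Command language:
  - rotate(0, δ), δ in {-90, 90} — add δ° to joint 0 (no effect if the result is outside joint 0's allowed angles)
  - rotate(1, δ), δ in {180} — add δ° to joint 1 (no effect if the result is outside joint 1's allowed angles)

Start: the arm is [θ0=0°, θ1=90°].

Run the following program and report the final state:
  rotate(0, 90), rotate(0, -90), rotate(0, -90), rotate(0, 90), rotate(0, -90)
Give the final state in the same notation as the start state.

[θ0=0°, θ1=90°]

t0: [θ0=0°, θ1=90°]
1. rotate(0, 90) → [θ0=90°, θ1=90°]
2. rotate(0, -90) → [θ0=0°, θ1=90°]
3. rotate(0, -90) → [θ0=0°, θ1=90°]
4. rotate(0, 90) → [θ0=90°, θ1=90°]
5. rotate(0, -90) → [θ0=0°, θ1=90°]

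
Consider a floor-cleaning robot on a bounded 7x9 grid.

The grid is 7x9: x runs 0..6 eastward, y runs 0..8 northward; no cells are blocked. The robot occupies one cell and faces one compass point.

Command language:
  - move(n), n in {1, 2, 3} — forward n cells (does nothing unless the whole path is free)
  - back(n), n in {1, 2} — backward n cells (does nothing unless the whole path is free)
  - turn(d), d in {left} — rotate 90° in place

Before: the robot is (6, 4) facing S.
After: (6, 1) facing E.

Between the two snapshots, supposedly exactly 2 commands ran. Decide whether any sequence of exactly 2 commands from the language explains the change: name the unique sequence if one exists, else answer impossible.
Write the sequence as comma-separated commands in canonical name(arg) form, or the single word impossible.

key: cell and facing (now E) both changed — the 2 commands mix motion and turning
from: (6, 4) facing S
1. move(3) → (6, 1) facing S
2. turn(left) → (6, 1) facing E
uniquely the one of 36 2-step routes that fits.

move(3), turn(left)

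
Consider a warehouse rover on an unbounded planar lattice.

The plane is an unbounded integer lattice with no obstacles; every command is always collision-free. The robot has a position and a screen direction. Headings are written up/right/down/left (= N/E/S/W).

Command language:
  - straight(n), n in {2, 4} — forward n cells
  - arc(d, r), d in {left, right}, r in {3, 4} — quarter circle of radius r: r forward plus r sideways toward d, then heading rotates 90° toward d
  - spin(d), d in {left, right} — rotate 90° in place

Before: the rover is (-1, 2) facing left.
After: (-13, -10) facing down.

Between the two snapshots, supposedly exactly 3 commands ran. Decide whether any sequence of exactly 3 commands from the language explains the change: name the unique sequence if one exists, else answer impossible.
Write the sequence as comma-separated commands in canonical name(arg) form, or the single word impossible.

key: position moved to (-13,-10) AND the heading swung to S — translation plus rotation needed
t0: (-1, 2) facing left
1. arc(left, 4) → (-5, -2) facing down
2. arc(right, 4) → (-9, -6) facing left
3. arc(left, 4) → (-13, -10) facing down
all 512 alternatives checked — unique.

arc(left, 4), arc(right, 4), arc(left, 4)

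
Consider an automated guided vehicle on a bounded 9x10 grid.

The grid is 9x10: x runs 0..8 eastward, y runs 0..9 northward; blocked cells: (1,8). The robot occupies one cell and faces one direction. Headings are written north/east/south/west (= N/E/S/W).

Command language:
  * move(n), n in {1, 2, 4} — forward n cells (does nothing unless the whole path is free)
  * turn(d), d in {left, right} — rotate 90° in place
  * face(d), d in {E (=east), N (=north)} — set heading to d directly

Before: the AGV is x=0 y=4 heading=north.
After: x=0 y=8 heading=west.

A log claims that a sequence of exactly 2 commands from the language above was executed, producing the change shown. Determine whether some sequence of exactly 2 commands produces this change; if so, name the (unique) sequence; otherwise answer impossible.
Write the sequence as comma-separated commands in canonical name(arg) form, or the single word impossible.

move(4), turn(left)

key: cell and facing (now W) both changed — the 2 commands mix motion and turning
from: x=0 y=4 heading=north
1. move(4) → x=0 y=8 heading=north
2. turn(left) → x=0 y=8 heading=west
no other 2-command option fits: unique.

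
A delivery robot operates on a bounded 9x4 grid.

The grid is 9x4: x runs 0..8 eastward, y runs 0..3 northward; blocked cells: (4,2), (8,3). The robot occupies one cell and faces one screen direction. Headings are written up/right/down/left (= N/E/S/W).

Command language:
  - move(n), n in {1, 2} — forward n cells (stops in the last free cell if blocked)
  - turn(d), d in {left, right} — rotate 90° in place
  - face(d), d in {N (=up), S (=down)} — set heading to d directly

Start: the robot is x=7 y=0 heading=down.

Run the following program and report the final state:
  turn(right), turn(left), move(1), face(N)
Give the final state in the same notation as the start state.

t0: x=7 y=0 heading=down
1. turn(right) → x=7 y=0 heading=left
2. turn(left) → x=7 y=0 heading=down
3. move(1) → x=7 y=0 heading=down
4. face(N) → x=7 y=0 heading=up

x=7 y=0 heading=up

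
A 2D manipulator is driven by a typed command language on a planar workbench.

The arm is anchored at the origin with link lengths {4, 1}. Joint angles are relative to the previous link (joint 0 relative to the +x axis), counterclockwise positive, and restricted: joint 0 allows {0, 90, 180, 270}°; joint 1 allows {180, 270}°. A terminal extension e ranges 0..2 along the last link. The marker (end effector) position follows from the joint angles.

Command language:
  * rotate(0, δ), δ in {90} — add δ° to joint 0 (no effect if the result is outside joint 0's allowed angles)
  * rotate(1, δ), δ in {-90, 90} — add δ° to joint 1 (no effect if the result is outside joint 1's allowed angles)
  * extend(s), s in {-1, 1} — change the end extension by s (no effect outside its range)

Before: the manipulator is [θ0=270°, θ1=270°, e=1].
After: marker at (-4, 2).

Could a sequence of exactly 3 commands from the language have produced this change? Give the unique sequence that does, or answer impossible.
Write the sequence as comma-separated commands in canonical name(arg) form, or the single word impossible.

rotate(0, 90), rotate(0, 90), rotate(0, 90)

initial: [θ0=270°, θ1=270°, e=1]
step 1 (rotate(0, 90)): [θ0=0°, θ1=270°, e=1]
step 2 (rotate(0, 90)): [θ0=90°, θ1=270°, e=1]
step 3 (rotate(0, 90)): [θ0=180°, θ1=270°, e=1]
all 125 alternatives checked — unique.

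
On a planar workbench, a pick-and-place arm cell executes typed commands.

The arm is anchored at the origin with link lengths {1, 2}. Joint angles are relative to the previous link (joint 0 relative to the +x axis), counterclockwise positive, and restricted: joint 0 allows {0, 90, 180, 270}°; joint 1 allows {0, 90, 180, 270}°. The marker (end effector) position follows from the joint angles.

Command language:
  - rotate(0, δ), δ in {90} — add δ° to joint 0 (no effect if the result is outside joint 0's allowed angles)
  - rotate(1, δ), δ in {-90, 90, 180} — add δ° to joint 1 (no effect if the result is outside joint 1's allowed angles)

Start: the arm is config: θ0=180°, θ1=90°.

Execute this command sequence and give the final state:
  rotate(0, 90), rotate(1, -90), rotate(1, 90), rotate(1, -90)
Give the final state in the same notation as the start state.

initial: config: θ0=180°, θ1=90°
1. rotate(0, 90) → config: θ0=270°, θ1=90°
2. rotate(1, -90) → config: θ0=270°, θ1=0°
3. rotate(1, 90) → config: θ0=270°, θ1=90°
4. rotate(1, -90) → config: θ0=270°, θ1=0°

config: θ0=270°, θ1=0°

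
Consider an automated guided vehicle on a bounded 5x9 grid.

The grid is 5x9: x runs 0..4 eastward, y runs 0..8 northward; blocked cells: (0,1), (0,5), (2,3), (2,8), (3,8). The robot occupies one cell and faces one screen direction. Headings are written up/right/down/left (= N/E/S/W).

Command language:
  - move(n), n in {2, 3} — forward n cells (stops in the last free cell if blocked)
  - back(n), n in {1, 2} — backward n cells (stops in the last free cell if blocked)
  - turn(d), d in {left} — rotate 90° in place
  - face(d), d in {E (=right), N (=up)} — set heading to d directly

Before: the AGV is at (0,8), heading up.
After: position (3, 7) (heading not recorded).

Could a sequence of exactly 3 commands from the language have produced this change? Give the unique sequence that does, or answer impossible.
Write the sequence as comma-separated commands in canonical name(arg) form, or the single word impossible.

key: order matters: swapping back(1) and move(3) lands elsewhere
begin: at (0,8), heading up
[1] after back(1): at (0,7), heading up
[2] after face(E): at (0,7), heading right
[3] after move(3): at (3,7), heading right
all 343 alternatives checked — unique.

back(1), face(E), move(3)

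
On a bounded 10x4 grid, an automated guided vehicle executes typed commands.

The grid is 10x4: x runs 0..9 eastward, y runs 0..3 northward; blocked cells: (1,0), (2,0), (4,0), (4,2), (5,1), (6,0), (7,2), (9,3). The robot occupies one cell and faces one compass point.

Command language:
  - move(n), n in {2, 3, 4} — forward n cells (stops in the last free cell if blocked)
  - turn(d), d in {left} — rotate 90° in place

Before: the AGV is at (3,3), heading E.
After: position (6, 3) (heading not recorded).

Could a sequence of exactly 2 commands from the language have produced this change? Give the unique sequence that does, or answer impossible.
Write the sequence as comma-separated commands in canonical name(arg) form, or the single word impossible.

move(3), turn(left)

key: order matters: swapping move(3) and turn(left) lands elsewhere
t0: at (3,3), heading E
t=1 move(3) ⇒ at (6,3), heading E
t=2 turn(left) ⇒ at (6,3), heading N
no rival 2-sequence matches.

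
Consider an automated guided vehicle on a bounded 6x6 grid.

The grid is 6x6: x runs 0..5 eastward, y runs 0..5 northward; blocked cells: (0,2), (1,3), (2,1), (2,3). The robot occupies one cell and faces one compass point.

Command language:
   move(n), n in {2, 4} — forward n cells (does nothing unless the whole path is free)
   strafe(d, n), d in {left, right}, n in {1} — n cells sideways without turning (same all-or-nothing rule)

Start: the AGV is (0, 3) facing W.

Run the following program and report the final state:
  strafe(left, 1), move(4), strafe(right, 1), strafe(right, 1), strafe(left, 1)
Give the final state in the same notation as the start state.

initial: (0, 3) facing W
1. strafe(left, 1) → (0, 3) facing W
2. move(4) → (0, 3) facing W
3. strafe(right, 1) → (0, 4) facing W
4. strafe(right, 1) → (0, 5) facing W
5. strafe(left, 1) → (0, 4) facing W

(0, 4) facing W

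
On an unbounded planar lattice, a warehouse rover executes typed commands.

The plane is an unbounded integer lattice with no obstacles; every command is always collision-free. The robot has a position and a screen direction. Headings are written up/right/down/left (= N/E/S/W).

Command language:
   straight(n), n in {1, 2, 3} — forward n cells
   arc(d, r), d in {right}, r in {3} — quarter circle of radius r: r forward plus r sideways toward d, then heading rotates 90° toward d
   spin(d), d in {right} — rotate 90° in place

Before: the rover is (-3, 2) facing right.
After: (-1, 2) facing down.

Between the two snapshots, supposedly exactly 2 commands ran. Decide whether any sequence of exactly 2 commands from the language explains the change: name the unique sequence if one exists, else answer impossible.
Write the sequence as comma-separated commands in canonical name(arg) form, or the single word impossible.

straight(2), spin(right)

key: position moved to (-1,2) AND the heading swung to S — translation plus rotation needed
t0: (-3, 2) facing right
step 1 (straight(2)): (-1, 2) facing right
step 2 (spin(right)): (-1, 2) facing down
all 25 alternatives checked — unique.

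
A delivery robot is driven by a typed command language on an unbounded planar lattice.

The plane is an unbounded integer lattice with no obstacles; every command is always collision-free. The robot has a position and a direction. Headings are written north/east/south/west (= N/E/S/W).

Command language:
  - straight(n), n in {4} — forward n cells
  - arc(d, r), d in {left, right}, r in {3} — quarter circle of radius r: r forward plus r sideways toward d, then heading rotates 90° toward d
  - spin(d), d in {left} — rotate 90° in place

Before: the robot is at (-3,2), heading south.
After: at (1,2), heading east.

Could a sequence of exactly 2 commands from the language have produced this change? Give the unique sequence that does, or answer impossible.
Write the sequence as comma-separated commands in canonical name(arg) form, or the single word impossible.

key: running straight(4) before spin(left) would end elsewhere — order is forced
begin: at (-3,2), heading south
step 1 (spin(left)): at (-3,2), heading east
step 2 (straight(4)): at (1,2), heading east
no rival 2-sequence matches.

spin(left), straight(4)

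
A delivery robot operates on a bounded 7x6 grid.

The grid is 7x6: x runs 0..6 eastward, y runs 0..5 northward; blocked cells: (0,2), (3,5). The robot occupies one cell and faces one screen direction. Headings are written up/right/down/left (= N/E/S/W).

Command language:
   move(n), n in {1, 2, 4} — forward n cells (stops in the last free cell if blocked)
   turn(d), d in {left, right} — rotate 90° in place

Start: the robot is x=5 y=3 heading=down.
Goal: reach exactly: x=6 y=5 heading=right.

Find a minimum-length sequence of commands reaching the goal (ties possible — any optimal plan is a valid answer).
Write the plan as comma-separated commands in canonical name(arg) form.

initial: x=5 y=3 heading=down
step 1 (turn(left)): x=5 y=3 heading=right
step 2 (move(4)): x=6 y=3 heading=right
step 3 (turn(left)): x=6 y=3 heading=up
step 4 (move(4)): x=6 y=5 heading=up
step 5 (turn(right)): x=6 y=5 heading=right
nothing shorter than 5 reaches the goal.

turn(left), move(4), turn(left), move(4), turn(right)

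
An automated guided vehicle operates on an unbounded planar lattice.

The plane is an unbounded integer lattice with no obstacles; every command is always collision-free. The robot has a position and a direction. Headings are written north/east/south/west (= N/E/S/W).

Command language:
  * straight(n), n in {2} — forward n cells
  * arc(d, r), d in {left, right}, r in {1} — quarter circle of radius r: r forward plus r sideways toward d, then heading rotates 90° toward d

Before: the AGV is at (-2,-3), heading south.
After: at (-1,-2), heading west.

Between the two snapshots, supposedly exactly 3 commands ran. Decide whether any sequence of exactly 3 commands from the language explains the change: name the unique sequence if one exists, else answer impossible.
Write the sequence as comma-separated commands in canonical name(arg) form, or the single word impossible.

key: cell and facing (now W) both changed — the 3 commands mix motion and turning
t0: at (-2,-3), heading south
step 1 (arc(left, 1)): at (-1,-4), heading east
step 2 (arc(left, 1)): at (0,-3), heading north
step 3 (arc(left, 1)): at (-1,-2), heading west
uniquely the one of 27 3-step routes that fits.

arc(left, 1), arc(left, 1), arc(left, 1)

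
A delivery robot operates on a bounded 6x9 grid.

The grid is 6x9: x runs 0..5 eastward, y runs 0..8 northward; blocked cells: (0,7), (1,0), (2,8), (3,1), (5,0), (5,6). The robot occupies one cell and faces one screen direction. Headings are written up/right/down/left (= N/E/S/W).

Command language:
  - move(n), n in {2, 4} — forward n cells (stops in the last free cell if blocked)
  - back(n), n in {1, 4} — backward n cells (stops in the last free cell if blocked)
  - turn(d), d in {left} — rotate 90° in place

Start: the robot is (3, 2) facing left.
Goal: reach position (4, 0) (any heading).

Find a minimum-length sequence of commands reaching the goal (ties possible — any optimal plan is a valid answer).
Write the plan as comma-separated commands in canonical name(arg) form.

start: (3, 2) facing left
1. back(1) → (4, 2) facing left
2. turn(left) → (4, 2) facing down
3. move(2) → (4, 0) facing down
no 2-step plan works, so 3 is optimal.

back(1), turn(left), move(2)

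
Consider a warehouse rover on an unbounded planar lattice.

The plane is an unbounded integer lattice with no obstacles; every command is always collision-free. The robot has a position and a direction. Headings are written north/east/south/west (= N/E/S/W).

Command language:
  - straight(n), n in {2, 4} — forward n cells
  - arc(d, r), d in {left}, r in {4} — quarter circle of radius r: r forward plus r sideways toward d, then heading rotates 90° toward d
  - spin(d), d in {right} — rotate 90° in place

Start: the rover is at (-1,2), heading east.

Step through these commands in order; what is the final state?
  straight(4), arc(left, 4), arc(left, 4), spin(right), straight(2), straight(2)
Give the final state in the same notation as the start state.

at (3,14), heading north

t0: at (-1,2), heading east
1. straight(4) → at (3,2), heading east
2. arc(left, 4) → at (7,6), heading north
3. arc(left, 4) → at (3,10), heading west
4. spin(right) → at (3,10), heading north
5. straight(2) → at (3,12), heading north
6. straight(2) → at (3,14), heading north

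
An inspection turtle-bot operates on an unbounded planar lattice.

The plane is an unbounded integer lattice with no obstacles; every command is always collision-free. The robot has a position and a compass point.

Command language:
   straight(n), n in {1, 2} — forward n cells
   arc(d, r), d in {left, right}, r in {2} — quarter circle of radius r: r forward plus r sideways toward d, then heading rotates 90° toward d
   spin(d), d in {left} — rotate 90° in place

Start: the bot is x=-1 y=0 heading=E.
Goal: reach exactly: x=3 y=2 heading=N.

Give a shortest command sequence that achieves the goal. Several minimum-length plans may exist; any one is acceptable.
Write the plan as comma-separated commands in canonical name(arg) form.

t0: x=-1 y=0 heading=E
[1] after straight(2): x=1 y=0 heading=E
[2] after arc(left, 2): x=3 y=2 heading=N
no 1-step plan works, so 2 is optimal.

straight(2), arc(left, 2)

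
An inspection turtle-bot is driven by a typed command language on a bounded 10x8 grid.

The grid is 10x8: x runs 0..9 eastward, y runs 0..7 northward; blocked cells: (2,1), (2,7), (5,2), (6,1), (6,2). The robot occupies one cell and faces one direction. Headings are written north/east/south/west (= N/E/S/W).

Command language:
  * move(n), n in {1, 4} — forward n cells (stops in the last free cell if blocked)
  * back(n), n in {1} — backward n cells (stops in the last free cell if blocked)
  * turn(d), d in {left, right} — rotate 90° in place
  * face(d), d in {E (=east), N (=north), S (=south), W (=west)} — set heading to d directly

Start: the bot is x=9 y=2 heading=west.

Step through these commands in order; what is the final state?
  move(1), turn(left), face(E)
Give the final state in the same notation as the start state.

initial: x=9 y=2 heading=west
t=1 move(1) ⇒ x=8 y=2 heading=west
t=2 turn(left) ⇒ x=8 y=2 heading=south
t=3 face(E) ⇒ x=8 y=2 heading=east

x=8 y=2 heading=east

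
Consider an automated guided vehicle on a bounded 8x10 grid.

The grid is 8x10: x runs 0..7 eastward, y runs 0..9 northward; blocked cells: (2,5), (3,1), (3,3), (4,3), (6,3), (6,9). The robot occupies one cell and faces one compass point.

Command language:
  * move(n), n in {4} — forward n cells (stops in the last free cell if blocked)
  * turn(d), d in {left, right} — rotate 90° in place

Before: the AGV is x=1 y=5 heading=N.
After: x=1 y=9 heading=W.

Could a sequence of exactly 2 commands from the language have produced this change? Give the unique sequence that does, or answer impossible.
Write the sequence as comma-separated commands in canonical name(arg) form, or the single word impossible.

key: running turn(left) before move(4) would end elsewhere — order is forced
start: x=1 y=5 heading=N
t=1 move(4) ⇒ x=1 y=9 heading=N
t=2 turn(left) ⇒ x=1 y=9 heading=W
uniquely the one of 9 2-step routes that fits.

move(4), turn(left)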